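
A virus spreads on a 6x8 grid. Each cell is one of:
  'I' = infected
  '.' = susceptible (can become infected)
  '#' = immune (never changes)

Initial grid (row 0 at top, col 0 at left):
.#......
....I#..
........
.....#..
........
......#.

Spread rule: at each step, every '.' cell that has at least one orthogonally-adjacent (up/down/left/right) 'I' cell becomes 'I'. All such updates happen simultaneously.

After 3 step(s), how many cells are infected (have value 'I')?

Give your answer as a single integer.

Step 0 (initial): 1 infected
Step 1: +3 new -> 4 infected
Step 2: +6 new -> 10 infected
Step 3: +7 new -> 17 infected

Answer: 17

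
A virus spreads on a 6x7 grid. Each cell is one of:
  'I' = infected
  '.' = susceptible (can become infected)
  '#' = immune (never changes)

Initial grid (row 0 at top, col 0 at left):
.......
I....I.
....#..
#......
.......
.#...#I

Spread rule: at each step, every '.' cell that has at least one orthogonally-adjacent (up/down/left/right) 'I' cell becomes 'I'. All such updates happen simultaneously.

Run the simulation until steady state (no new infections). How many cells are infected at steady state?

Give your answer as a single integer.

Answer: 38

Derivation:
Step 0 (initial): 3 infected
Step 1: +8 new -> 11 infected
Step 2: +10 new -> 21 infected
Step 3: +7 new -> 28 infected
Step 4: +5 new -> 33 infected
Step 5: +3 new -> 36 infected
Step 6: +2 new -> 38 infected
Step 7: +0 new -> 38 infected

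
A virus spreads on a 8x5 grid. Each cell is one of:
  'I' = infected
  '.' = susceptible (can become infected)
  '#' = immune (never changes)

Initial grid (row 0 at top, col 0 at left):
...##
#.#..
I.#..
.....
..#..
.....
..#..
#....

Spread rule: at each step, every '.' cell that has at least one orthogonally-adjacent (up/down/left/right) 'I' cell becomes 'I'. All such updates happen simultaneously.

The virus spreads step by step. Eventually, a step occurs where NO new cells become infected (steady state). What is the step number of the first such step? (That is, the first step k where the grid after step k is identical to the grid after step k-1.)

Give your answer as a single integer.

Step 0 (initial): 1 infected
Step 1: +2 new -> 3 infected
Step 2: +3 new -> 6 infected
Step 3: +4 new -> 10 infected
Step 4: +5 new -> 15 infected
Step 5: +5 new -> 20 infected
Step 6: +5 new -> 25 infected
Step 7: +4 new -> 29 infected
Step 8: +2 new -> 31 infected
Step 9: +1 new -> 32 infected
Step 10: +0 new -> 32 infected

Answer: 10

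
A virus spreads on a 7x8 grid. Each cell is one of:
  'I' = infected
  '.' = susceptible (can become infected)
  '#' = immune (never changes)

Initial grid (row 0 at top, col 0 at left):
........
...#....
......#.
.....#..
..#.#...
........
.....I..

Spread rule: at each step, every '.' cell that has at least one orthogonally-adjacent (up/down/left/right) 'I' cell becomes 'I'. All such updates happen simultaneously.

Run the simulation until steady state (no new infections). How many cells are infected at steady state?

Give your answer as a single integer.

Step 0 (initial): 1 infected
Step 1: +3 new -> 4 infected
Step 2: +5 new -> 9 infected
Step 3: +4 new -> 13 infected
Step 4: +5 new -> 18 infected
Step 5: +4 new -> 22 infected
Step 6: +6 new -> 28 infected
Step 7: +5 new -> 33 infected
Step 8: +7 new -> 40 infected
Step 9: +6 new -> 46 infected
Step 10: +4 new -> 50 infected
Step 11: +1 new -> 51 infected
Step 12: +0 new -> 51 infected

Answer: 51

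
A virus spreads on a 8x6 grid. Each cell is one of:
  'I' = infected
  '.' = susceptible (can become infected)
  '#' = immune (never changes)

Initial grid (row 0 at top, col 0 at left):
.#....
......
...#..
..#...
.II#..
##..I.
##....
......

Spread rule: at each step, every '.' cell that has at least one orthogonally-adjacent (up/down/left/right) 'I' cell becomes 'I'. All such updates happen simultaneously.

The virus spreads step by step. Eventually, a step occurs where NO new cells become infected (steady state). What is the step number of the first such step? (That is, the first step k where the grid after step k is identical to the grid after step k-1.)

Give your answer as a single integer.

Step 0 (initial): 3 infected
Step 1: +7 new -> 10 infected
Step 2: +8 new -> 18 infected
Step 3: +9 new -> 27 infected
Step 4: +5 new -> 32 infected
Step 5: +6 new -> 38 infected
Step 6: +2 new -> 40 infected
Step 7: +0 new -> 40 infected

Answer: 7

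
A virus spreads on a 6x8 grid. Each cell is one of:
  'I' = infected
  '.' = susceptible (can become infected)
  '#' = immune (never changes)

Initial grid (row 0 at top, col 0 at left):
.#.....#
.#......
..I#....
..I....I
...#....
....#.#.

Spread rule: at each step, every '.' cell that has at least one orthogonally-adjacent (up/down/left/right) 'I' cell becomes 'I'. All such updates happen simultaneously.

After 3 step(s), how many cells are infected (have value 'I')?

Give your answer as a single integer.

Step 0 (initial): 3 infected
Step 1: +8 new -> 11 infected
Step 2: +12 new -> 23 infected
Step 3: +11 new -> 34 infected

Answer: 34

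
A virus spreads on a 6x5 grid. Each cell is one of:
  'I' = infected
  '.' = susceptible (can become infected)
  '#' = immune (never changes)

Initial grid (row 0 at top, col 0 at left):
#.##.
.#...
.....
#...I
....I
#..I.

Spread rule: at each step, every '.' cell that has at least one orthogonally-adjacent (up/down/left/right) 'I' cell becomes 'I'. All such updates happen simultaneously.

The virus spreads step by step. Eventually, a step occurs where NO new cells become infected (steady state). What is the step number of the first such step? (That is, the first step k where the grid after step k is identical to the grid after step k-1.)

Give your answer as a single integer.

Answer: 7

Derivation:
Step 0 (initial): 3 infected
Step 1: +5 new -> 8 infected
Step 2: +5 new -> 13 infected
Step 3: +5 new -> 18 infected
Step 4: +3 new -> 21 infected
Step 5: +1 new -> 22 infected
Step 6: +1 new -> 23 infected
Step 7: +0 new -> 23 infected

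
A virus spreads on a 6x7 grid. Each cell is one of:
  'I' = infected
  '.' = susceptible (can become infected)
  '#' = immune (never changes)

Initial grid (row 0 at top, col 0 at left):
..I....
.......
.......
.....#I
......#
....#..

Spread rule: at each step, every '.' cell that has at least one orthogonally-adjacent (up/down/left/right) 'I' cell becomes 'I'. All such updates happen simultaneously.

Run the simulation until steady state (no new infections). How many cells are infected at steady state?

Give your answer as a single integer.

Answer: 39

Derivation:
Step 0 (initial): 2 infected
Step 1: +4 new -> 6 infected
Step 2: +7 new -> 13 infected
Step 3: +9 new -> 22 infected
Step 4: +5 new -> 27 infected
Step 5: +5 new -> 32 infected
Step 6: +4 new -> 36 infected
Step 7: +2 new -> 38 infected
Step 8: +1 new -> 39 infected
Step 9: +0 new -> 39 infected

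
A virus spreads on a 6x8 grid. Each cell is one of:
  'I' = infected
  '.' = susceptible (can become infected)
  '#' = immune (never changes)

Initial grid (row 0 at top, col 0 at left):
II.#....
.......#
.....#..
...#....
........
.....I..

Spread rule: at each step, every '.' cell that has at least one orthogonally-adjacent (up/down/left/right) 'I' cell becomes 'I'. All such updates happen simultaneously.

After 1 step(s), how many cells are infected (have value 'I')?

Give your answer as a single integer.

Answer: 9

Derivation:
Step 0 (initial): 3 infected
Step 1: +6 new -> 9 infected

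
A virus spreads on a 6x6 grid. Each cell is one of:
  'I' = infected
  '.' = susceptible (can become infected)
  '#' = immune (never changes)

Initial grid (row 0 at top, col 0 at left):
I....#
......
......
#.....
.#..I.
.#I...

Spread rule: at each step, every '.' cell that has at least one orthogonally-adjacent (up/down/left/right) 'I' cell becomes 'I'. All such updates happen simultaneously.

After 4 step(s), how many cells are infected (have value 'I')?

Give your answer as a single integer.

Step 0 (initial): 3 infected
Step 1: +8 new -> 11 infected
Step 2: +8 new -> 19 infected
Step 3: +8 new -> 27 infected
Step 4: +3 new -> 30 infected

Answer: 30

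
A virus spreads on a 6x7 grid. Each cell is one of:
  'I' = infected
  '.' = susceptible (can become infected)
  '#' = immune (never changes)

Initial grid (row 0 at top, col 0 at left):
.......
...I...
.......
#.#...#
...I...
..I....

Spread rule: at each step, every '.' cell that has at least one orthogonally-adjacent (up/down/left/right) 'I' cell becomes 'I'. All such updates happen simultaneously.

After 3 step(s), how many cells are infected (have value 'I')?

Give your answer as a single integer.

Answer: 34

Derivation:
Step 0 (initial): 3 infected
Step 1: +9 new -> 12 infected
Step 2: +11 new -> 23 infected
Step 3: +11 new -> 34 infected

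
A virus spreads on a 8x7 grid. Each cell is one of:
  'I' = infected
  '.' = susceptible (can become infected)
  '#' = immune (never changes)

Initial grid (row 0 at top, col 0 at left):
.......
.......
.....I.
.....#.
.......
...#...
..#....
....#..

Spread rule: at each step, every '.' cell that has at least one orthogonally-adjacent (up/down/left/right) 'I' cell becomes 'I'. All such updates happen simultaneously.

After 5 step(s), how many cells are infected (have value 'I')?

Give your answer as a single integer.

Step 0 (initial): 1 infected
Step 1: +3 new -> 4 infected
Step 2: +6 new -> 10 infected
Step 3: +7 new -> 17 infected
Step 4: +8 new -> 25 infected
Step 5: +8 new -> 33 infected

Answer: 33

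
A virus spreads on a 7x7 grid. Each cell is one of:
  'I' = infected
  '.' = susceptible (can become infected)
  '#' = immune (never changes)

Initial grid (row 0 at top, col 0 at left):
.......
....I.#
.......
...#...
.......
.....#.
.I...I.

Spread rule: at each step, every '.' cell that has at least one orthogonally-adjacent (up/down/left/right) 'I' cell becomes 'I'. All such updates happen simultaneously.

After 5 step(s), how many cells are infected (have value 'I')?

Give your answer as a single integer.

Answer: 46

Derivation:
Step 0 (initial): 3 infected
Step 1: +9 new -> 12 infected
Step 2: +12 new -> 24 infected
Step 3: +12 new -> 36 infected
Step 4: +8 new -> 44 infected
Step 5: +2 new -> 46 infected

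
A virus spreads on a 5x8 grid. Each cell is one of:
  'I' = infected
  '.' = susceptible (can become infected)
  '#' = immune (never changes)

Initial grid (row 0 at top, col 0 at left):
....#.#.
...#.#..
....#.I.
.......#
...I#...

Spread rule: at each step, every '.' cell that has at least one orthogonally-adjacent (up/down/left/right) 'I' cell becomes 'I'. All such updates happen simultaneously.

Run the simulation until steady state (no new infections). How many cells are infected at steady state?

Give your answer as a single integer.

Answer: 31

Derivation:
Step 0 (initial): 2 infected
Step 1: +6 new -> 8 infected
Step 2: +7 new -> 15 infected
Step 3: +6 new -> 21 infected
Step 4: +3 new -> 24 infected
Step 5: +3 new -> 27 infected
Step 6: +3 new -> 30 infected
Step 7: +1 new -> 31 infected
Step 8: +0 new -> 31 infected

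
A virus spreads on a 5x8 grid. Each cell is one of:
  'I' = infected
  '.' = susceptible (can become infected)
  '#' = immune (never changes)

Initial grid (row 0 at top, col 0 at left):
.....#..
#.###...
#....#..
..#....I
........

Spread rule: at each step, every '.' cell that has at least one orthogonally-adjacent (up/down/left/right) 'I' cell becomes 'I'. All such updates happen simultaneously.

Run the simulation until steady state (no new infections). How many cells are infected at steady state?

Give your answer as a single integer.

Answer: 32

Derivation:
Step 0 (initial): 1 infected
Step 1: +3 new -> 4 infected
Step 2: +4 new -> 8 infected
Step 3: +4 new -> 12 infected
Step 4: +5 new -> 17 infected
Step 5: +2 new -> 19 infected
Step 6: +2 new -> 21 infected
Step 7: +2 new -> 23 infected
Step 8: +3 new -> 26 infected
Step 9: +2 new -> 28 infected
Step 10: +2 new -> 30 infected
Step 11: +1 new -> 31 infected
Step 12: +1 new -> 32 infected
Step 13: +0 new -> 32 infected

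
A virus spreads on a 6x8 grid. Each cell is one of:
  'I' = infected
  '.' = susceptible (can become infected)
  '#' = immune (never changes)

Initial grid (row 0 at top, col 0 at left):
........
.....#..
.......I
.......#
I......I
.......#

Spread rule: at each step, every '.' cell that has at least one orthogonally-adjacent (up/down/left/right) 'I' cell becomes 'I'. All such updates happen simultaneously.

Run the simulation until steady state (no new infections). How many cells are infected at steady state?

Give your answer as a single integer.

Step 0 (initial): 3 infected
Step 1: +6 new -> 9 infected
Step 2: +10 new -> 19 infected
Step 3: +10 new -> 29 infected
Step 4: +10 new -> 39 infected
Step 5: +4 new -> 43 infected
Step 6: +2 new -> 45 infected
Step 7: +0 new -> 45 infected

Answer: 45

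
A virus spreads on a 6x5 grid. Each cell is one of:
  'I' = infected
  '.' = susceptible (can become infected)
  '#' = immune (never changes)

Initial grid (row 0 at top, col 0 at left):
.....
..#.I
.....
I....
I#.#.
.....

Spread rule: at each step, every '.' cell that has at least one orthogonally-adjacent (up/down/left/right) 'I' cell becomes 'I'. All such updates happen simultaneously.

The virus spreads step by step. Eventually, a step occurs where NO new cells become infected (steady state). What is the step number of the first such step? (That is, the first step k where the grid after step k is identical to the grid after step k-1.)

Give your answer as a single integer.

Answer: 5

Derivation:
Step 0 (initial): 3 infected
Step 1: +6 new -> 9 infected
Step 2: +7 new -> 16 infected
Step 3: +8 new -> 24 infected
Step 4: +3 new -> 27 infected
Step 5: +0 new -> 27 infected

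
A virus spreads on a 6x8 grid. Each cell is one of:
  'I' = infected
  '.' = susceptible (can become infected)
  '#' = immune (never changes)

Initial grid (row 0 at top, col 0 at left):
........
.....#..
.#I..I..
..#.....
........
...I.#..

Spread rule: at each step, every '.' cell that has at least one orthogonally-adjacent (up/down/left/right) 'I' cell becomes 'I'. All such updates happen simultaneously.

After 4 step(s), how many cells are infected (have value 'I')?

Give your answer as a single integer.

Answer: 42

Derivation:
Step 0 (initial): 3 infected
Step 1: +8 new -> 11 infected
Step 2: +13 new -> 24 infected
Step 3: +10 new -> 34 infected
Step 4: +8 new -> 42 infected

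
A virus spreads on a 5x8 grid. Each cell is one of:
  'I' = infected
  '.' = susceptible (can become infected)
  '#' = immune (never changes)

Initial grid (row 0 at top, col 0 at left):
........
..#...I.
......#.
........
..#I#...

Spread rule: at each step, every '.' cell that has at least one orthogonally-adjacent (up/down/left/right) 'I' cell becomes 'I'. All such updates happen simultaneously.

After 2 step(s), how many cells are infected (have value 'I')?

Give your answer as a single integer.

Answer: 14

Derivation:
Step 0 (initial): 2 infected
Step 1: +4 new -> 6 infected
Step 2: +8 new -> 14 infected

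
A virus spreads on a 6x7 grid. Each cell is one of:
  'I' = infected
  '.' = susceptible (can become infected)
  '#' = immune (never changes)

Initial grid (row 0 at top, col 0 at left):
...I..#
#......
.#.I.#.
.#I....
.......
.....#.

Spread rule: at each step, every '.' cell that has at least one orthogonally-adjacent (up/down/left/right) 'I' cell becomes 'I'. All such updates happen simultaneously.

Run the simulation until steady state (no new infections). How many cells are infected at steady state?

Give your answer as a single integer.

Answer: 36

Derivation:
Step 0 (initial): 3 infected
Step 1: +7 new -> 10 infected
Step 2: +8 new -> 18 infected
Step 3: +8 new -> 26 infected
Step 4: +6 new -> 32 infected
Step 5: +3 new -> 35 infected
Step 6: +1 new -> 36 infected
Step 7: +0 new -> 36 infected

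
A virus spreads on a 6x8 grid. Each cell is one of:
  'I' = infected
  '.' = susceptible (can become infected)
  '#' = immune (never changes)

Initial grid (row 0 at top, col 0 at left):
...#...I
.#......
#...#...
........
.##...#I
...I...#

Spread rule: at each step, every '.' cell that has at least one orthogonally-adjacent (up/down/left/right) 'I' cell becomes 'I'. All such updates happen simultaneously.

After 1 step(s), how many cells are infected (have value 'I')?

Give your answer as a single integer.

Step 0 (initial): 3 infected
Step 1: +6 new -> 9 infected

Answer: 9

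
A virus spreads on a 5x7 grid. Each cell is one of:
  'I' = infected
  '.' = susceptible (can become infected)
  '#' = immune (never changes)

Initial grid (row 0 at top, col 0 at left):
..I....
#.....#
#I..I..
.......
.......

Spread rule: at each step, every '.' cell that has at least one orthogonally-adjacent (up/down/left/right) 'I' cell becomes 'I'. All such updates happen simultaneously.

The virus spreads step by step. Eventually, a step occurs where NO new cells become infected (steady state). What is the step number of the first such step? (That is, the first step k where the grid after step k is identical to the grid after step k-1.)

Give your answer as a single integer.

Step 0 (initial): 3 infected
Step 1: +10 new -> 13 infected
Step 2: +11 new -> 24 infected
Step 3: +6 new -> 30 infected
Step 4: +2 new -> 32 infected
Step 5: +0 new -> 32 infected

Answer: 5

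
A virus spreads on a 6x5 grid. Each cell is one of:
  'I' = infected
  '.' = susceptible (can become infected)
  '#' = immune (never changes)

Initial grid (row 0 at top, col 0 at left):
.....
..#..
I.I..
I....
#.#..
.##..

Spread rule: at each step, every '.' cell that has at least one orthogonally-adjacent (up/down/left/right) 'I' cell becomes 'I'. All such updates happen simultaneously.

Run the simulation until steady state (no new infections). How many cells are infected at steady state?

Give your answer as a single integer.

Step 0 (initial): 3 infected
Step 1: +5 new -> 8 infected
Step 2: +6 new -> 14 infected
Step 3: +5 new -> 19 infected
Step 4: +4 new -> 23 infected
Step 5: +1 new -> 24 infected
Step 6: +0 new -> 24 infected

Answer: 24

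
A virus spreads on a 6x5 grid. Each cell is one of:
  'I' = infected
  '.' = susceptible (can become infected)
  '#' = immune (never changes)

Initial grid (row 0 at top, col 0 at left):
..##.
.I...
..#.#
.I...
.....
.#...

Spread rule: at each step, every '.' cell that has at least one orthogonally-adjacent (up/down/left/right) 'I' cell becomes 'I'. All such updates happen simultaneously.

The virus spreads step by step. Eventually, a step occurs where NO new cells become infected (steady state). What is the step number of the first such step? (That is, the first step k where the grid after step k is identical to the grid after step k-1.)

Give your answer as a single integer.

Step 0 (initial): 2 infected
Step 1: +7 new -> 9 infected
Step 2: +6 new -> 15 infected
Step 3: +6 new -> 21 infected
Step 4: +3 new -> 24 infected
Step 5: +1 new -> 25 infected
Step 6: +0 new -> 25 infected

Answer: 6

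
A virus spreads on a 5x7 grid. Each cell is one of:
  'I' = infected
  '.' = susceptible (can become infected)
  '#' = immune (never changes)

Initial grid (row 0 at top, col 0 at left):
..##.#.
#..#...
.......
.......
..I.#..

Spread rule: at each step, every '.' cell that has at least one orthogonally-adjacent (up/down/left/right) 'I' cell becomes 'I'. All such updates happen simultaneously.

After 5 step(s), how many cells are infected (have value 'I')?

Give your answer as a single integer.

Answer: 22

Derivation:
Step 0 (initial): 1 infected
Step 1: +3 new -> 4 infected
Step 2: +4 new -> 8 infected
Step 3: +5 new -> 13 infected
Step 4: +4 new -> 17 infected
Step 5: +5 new -> 22 infected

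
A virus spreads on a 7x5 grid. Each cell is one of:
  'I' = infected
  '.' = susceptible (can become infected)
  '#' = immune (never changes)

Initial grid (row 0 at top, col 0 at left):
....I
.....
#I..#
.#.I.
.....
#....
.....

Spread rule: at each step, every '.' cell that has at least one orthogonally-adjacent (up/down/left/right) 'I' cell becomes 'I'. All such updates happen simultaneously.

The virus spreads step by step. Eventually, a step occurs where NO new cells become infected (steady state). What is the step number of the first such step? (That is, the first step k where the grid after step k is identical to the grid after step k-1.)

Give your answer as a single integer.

Answer: 7

Derivation:
Step 0 (initial): 3 infected
Step 1: +8 new -> 11 infected
Step 2: +8 new -> 19 infected
Step 3: +5 new -> 24 infected
Step 4: +4 new -> 28 infected
Step 5: +2 new -> 30 infected
Step 6: +1 new -> 31 infected
Step 7: +0 new -> 31 infected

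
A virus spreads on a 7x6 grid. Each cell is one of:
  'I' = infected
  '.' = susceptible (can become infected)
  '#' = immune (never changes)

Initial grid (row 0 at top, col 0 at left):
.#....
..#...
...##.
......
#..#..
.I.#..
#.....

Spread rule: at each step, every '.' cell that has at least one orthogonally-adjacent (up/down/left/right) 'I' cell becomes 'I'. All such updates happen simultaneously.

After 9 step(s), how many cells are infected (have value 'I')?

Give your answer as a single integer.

Answer: 30

Derivation:
Step 0 (initial): 1 infected
Step 1: +4 new -> 5 infected
Step 2: +3 new -> 8 infected
Step 3: +4 new -> 12 infected
Step 4: +5 new -> 17 infected
Step 5: +4 new -> 21 infected
Step 6: +4 new -> 25 infected
Step 7: +2 new -> 27 infected
Step 8: +1 new -> 28 infected
Step 9: +2 new -> 30 infected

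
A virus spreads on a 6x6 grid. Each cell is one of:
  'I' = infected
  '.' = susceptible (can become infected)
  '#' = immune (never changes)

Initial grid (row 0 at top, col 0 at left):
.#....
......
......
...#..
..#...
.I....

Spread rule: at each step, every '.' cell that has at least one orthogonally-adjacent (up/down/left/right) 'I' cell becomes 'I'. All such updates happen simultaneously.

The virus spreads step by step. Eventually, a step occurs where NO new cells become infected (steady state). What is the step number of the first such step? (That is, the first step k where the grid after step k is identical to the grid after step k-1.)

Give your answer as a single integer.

Answer: 10

Derivation:
Step 0 (initial): 1 infected
Step 1: +3 new -> 4 infected
Step 2: +3 new -> 7 infected
Step 3: +5 new -> 12 infected
Step 4: +5 new -> 17 infected
Step 5: +5 new -> 22 infected
Step 6: +5 new -> 27 infected
Step 7: +3 new -> 30 infected
Step 8: +2 new -> 32 infected
Step 9: +1 new -> 33 infected
Step 10: +0 new -> 33 infected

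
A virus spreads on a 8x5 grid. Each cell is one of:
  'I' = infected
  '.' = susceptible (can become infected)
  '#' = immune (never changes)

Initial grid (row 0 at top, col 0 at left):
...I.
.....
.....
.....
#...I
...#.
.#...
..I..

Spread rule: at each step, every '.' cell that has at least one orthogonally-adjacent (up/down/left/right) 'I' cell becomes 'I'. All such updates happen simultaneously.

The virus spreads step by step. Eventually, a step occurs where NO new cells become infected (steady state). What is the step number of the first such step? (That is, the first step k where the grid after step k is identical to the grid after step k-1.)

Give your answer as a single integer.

Answer: 6

Derivation:
Step 0 (initial): 3 infected
Step 1: +9 new -> 12 infected
Step 2: +12 new -> 24 infected
Step 3: +7 new -> 31 infected
Step 4: +4 new -> 35 infected
Step 5: +2 new -> 37 infected
Step 6: +0 new -> 37 infected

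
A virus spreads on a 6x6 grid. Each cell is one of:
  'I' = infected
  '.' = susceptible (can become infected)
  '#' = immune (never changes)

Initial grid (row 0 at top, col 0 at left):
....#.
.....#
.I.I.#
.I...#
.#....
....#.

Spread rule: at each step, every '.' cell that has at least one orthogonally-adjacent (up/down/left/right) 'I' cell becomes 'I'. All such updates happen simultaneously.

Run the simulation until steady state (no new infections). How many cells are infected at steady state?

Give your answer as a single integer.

Answer: 29

Derivation:
Step 0 (initial): 3 infected
Step 1: +8 new -> 11 infected
Step 2: +9 new -> 20 infected
Step 3: +6 new -> 26 infected
Step 4: +2 new -> 28 infected
Step 5: +1 new -> 29 infected
Step 6: +0 new -> 29 infected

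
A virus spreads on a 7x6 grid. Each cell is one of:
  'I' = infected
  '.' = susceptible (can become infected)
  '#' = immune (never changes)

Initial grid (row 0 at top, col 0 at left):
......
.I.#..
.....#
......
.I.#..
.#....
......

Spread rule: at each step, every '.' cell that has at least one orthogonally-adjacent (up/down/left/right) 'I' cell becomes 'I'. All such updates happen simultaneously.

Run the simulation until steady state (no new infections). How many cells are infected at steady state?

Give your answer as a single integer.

Answer: 38

Derivation:
Step 0 (initial): 2 infected
Step 1: +7 new -> 9 infected
Step 2: +8 new -> 17 infected
Step 3: +6 new -> 23 infected
Step 4: +6 new -> 29 infected
Step 5: +6 new -> 35 infected
Step 6: +3 new -> 38 infected
Step 7: +0 new -> 38 infected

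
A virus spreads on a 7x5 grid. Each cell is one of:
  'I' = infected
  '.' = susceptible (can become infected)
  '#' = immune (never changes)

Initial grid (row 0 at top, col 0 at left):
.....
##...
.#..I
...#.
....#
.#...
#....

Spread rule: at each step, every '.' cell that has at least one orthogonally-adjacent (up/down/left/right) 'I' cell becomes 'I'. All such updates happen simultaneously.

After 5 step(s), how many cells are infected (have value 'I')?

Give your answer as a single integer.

Answer: 18

Derivation:
Step 0 (initial): 1 infected
Step 1: +3 new -> 4 infected
Step 2: +3 new -> 7 infected
Step 3: +3 new -> 10 infected
Step 4: +3 new -> 13 infected
Step 5: +5 new -> 18 infected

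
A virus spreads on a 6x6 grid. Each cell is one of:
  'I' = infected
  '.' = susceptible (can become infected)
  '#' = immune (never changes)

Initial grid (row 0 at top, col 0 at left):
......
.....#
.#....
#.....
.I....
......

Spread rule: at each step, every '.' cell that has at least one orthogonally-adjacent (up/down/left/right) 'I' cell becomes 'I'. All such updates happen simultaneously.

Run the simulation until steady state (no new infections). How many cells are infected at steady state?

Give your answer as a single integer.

Step 0 (initial): 1 infected
Step 1: +4 new -> 5 infected
Step 2: +4 new -> 9 infected
Step 3: +4 new -> 13 infected
Step 4: +5 new -> 18 infected
Step 5: +6 new -> 24 infected
Step 6: +5 new -> 29 infected
Step 7: +3 new -> 32 infected
Step 8: +1 new -> 33 infected
Step 9: +0 new -> 33 infected

Answer: 33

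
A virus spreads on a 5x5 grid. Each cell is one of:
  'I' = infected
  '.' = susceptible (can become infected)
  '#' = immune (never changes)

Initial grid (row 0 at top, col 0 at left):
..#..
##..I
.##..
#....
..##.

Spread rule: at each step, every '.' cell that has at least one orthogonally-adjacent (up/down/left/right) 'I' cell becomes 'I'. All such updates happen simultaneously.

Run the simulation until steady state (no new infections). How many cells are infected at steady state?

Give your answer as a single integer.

Answer: 14

Derivation:
Step 0 (initial): 1 infected
Step 1: +3 new -> 4 infected
Step 2: +4 new -> 8 infected
Step 3: +2 new -> 10 infected
Step 4: +1 new -> 11 infected
Step 5: +1 new -> 12 infected
Step 6: +1 new -> 13 infected
Step 7: +1 new -> 14 infected
Step 8: +0 new -> 14 infected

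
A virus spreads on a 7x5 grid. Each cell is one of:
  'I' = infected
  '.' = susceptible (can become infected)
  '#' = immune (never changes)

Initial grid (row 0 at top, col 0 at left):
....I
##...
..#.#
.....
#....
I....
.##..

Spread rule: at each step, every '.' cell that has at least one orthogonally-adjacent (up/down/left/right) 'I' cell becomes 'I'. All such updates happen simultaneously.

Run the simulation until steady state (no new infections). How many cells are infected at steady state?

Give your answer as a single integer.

Answer: 28

Derivation:
Step 0 (initial): 2 infected
Step 1: +4 new -> 6 infected
Step 2: +4 new -> 10 infected
Step 3: +6 new -> 16 infected
Step 4: +8 new -> 24 infected
Step 5: +4 new -> 28 infected
Step 6: +0 new -> 28 infected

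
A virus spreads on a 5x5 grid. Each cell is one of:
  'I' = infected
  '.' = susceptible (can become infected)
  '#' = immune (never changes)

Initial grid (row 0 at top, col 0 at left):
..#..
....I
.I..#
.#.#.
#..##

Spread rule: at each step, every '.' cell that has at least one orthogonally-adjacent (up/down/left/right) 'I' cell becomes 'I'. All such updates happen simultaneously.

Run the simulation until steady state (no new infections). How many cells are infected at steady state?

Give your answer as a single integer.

Step 0 (initial): 2 infected
Step 1: +5 new -> 7 infected
Step 2: +7 new -> 14 infected
Step 3: +2 new -> 16 infected
Step 4: +1 new -> 17 infected
Step 5: +0 new -> 17 infected

Answer: 17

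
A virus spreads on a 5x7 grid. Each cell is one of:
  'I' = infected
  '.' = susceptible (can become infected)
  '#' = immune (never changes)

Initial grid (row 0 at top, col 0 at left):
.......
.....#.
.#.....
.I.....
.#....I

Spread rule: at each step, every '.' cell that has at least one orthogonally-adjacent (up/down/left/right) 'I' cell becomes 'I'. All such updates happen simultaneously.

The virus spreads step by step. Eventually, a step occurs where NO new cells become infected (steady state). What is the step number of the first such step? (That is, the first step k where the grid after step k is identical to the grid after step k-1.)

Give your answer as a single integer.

Step 0 (initial): 2 infected
Step 1: +4 new -> 6 infected
Step 2: +8 new -> 14 infected
Step 3: +7 new -> 21 infected
Step 4: +6 new -> 27 infected
Step 5: +4 new -> 31 infected
Step 6: +1 new -> 32 infected
Step 7: +0 new -> 32 infected

Answer: 7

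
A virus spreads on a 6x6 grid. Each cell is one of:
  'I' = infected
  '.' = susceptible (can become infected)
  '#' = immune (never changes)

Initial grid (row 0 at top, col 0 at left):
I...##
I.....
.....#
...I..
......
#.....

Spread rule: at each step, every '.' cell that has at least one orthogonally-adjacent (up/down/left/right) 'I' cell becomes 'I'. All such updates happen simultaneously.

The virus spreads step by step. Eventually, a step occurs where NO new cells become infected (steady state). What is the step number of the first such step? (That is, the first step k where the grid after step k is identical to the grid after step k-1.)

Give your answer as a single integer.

Answer: 5

Derivation:
Step 0 (initial): 3 infected
Step 1: +7 new -> 10 infected
Step 2: +12 new -> 22 infected
Step 3: +7 new -> 29 infected
Step 4: +3 new -> 32 infected
Step 5: +0 new -> 32 infected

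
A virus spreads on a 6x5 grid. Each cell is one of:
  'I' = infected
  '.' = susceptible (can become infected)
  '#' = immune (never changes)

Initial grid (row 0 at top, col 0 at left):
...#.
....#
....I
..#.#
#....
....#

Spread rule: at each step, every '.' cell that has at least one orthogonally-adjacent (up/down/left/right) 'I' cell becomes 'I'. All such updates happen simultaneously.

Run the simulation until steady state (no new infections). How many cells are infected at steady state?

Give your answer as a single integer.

Answer: 23

Derivation:
Step 0 (initial): 1 infected
Step 1: +1 new -> 2 infected
Step 2: +3 new -> 5 infected
Step 3: +3 new -> 8 infected
Step 4: +7 new -> 15 infected
Step 5: +5 new -> 20 infected
Step 6: +2 new -> 22 infected
Step 7: +1 new -> 23 infected
Step 8: +0 new -> 23 infected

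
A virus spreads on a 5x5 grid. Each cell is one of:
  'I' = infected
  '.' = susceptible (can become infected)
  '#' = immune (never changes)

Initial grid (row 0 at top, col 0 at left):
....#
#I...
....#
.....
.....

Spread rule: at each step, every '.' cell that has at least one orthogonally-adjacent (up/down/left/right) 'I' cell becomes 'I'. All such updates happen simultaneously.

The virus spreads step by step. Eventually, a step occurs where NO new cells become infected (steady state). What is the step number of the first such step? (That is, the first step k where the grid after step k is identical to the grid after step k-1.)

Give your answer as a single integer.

Answer: 7

Derivation:
Step 0 (initial): 1 infected
Step 1: +3 new -> 4 infected
Step 2: +6 new -> 10 infected
Step 3: +6 new -> 16 infected
Step 4: +3 new -> 19 infected
Step 5: +2 new -> 21 infected
Step 6: +1 new -> 22 infected
Step 7: +0 new -> 22 infected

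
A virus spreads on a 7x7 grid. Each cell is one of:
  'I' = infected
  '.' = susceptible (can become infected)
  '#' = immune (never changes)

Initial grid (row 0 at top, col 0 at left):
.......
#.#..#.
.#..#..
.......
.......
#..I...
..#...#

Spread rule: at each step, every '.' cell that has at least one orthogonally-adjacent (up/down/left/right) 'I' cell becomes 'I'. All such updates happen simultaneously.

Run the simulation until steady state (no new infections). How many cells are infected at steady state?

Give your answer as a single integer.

Step 0 (initial): 1 infected
Step 1: +4 new -> 5 infected
Step 2: +6 new -> 11 infected
Step 3: +8 new -> 19 infected
Step 4: +7 new -> 26 infected
Step 5: +5 new -> 31 infected
Step 6: +4 new -> 35 infected
Step 7: +3 new -> 38 infected
Step 8: +3 new -> 41 infected
Step 9: +0 new -> 41 infected

Answer: 41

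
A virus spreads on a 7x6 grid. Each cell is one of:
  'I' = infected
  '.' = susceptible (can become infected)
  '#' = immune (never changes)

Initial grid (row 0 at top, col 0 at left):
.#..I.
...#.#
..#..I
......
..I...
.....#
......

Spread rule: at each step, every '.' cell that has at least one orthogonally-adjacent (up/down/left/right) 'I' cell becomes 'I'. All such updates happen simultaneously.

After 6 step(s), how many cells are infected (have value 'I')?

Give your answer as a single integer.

Step 0 (initial): 3 infected
Step 1: +9 new -> 12 infected
Step 2: +11 new -> 23 infected
Step 3: +7 new -> 30 infected
Step 4: +4 new -> 34 infected
Step 5: +2 new -> 36 infected
Step 6: +1 new -> 37 infected

Answer: 37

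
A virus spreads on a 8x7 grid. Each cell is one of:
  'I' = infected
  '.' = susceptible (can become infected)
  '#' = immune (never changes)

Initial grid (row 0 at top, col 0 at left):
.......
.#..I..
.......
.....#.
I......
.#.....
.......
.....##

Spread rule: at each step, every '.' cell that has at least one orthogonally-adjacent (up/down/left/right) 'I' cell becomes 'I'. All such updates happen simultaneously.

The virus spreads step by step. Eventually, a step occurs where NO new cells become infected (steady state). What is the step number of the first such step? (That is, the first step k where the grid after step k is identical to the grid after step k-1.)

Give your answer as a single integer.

Step 0 (initial): 2 infected
Step 1: +7 new -> 9 infected
Step 2: +11 new -> 20 infected
Step 3: +13 new -> 33 infected
Step 4: +8 new -> 41 infected
Step 5: +5 new -> 46 infected
Step 6: +4 new -> 50 infected
Step 7: +1 new -> 51 infected
Step 8: +0 new -> 51 infected

Answer: 8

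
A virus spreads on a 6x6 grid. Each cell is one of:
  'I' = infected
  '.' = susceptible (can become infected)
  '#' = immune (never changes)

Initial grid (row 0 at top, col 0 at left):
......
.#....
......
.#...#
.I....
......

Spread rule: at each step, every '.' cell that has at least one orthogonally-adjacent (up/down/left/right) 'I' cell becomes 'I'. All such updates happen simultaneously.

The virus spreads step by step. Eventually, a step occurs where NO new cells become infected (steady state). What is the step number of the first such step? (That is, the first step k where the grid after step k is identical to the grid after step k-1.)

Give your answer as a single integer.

Step 0 (initial): 1 infected
Step 1: +3 new -> 4 infected
Step 2: +5 new -> 9 infected
Step 3: +5 new -> 14 infected
Step 4: +7 new -> 21 infected
Step 5: +5 new -> 26 infected
Step 6: +4 new -> 30 infected
Step 7: +2 new -> 32 infected
Step 8: +1 new -> 33 infected
Step 9: +0 new -> 33 infected

Answer: 9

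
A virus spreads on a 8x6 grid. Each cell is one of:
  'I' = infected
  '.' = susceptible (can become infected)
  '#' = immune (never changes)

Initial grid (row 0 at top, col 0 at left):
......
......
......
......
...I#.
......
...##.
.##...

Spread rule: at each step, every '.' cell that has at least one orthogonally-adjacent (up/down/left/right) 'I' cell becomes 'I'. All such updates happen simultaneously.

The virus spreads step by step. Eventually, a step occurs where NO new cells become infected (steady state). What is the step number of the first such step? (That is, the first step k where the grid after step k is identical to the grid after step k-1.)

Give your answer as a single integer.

Answer: 8

Derivation:
Step 0 (initial): 1 infected
Step 1: +3 new -> 4 infected
Step 2: +6 new -> 10 infected
Step 3: +9 new -> 19 infected
Step 4: +10 new -> 29 infected
Step 5: +7 new -> 36 infected
Step 6: +5 new -> 41 infected
Step 7: +2 new -> 43 infected
Step 8: +0 new -> 43 infected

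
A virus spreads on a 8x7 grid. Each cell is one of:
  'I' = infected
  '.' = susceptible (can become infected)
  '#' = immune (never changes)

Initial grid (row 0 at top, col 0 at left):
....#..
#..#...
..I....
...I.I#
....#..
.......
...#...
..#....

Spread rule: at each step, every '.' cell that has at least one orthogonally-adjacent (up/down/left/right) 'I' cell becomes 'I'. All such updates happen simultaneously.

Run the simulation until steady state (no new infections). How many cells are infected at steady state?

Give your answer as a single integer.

Step 0 (initial): 3 infected
Step 1: +8 new -> 11 infected
Step 2: +11 new -> 22 infected
Step 3: +11 new -> 33 infected
Step 4: +8 new -> 41 infected
Step 5: +4 new -> 45 infected
Step 6: +3 new -> 48 infected
Step 7: +1 new -> 49 infected
Step 8: +0 new -> 49 infected

Answer: 49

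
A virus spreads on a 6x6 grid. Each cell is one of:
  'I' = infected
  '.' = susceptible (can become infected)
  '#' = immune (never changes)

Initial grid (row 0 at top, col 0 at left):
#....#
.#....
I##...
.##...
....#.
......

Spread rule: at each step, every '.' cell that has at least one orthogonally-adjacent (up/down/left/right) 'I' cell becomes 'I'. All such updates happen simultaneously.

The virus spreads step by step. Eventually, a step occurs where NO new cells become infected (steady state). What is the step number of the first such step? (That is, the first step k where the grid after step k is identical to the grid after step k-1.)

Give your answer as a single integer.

Answer: 12

Derivation:
Step 0 (initial): 1 infected
Step 1: +2 new -> 3 infected
Step 2: +1 new -> 4 infected
Step 3: +2 new -> 6 infected
Step 4: +2 new -> 8 infected
Step 5: +2 new -> 10 infected
Step 6: +2 new -> 12 infected
Step 7: +3 new -> 15 infected
Step 8: +4 new -> 19 infected
Step 9: +5 new -> 24 infected
Step 10: +3 new -> 27 infected
Step 11: +1 new -> 28 infected
Step 12: +0 new -> 28 infected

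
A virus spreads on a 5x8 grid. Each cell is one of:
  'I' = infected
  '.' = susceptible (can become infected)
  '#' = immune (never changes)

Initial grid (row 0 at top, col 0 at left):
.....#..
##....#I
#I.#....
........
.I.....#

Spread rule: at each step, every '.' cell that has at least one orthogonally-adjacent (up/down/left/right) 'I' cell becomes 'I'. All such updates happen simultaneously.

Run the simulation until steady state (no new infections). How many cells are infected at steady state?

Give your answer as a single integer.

Answer: 33

Derivation:
Step 0 (initial): 3 infected
Step 1: +6 new -> 9 infected
Step 2: +7 new -> 16 infected
Step 3: +6 new -> 22 infected
Step 4: +9 new -> 31 infected
Step 5: +2 new -> 33 infected
Step 6: +0 new -> 33 infected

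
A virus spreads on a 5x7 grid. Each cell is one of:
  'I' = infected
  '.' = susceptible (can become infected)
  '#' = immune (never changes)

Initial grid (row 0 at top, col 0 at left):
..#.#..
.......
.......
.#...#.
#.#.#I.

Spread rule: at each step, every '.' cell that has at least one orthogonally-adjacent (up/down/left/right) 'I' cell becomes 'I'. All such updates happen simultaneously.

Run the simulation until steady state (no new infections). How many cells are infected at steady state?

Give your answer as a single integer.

Answer: 27

Derivation:
Step 0 (initial): 1 infected
Step 1: +1 new -> 2 infected
Step 2: +1 new -> 3 infected
Step 3: +1 new -> 4 infected
Step 4: +2 new -> 6 infected
Step 5: +3 new -> 9 infected
Step 6: +4 new -> 13 infected
Step 7: +3 new -> 16 infected
Step 8: +5 new -> 21 infected
Step 9: +2 new -> 23 infected
Step 10: +3 new -> 26 infected
Step 11: +1 new -> 27 infected
Step 12: +0 new -> 27 infected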